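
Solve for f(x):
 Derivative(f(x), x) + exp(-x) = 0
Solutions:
 f(x) = C1 + exp(-x)


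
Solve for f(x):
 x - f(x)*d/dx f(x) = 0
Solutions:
 f(x) = -sqrt(C1 + x^2)
 f(x) = sqrt(C1 + x^2)


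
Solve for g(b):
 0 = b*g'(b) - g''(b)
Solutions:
 g(b) = C1 + C2*erfi(sqrt(2)*b/2)


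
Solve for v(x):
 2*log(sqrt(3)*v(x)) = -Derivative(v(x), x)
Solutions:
 Integral(1/(2*log(_y) + log(3)), (_y, v(x))) = C1 - x


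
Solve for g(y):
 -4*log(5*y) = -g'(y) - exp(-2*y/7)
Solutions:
 g(y) = C1 + 4*y*log(y) + 4*y*(-1 + log(5)) + 7*exp(-2*y/7)/2


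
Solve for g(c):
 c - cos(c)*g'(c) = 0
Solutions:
 g(c) = C1 + Integral(c/cos(c), c)


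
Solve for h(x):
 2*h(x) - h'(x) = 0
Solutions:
 h(x) = C1*exp(2*x)


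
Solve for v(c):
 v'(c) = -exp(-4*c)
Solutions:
 v(c) = C1 + exp(-4*c)/4


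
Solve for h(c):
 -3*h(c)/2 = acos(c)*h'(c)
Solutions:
 h(c) = C1*exp(-3*Integral(1/acos(c), c)/2)


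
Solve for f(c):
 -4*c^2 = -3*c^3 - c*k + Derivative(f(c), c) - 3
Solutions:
 f(c) = C1 + 3*c^4/4 - 4*c^3/3 + c^2*k/2 + 3*c


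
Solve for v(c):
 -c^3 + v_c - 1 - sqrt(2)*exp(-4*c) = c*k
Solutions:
 v(c) = C1 + c^4/4 + c^2*k/2 + c - sqrt(2)*exp(-4*c)/4


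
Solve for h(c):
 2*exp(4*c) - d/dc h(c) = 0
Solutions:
 h(c) = C1 + exp(4*c)/2


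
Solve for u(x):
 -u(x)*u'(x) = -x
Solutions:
 u(x) = -sqrt(C1 + x^2)
 u(x) = sqrt(C1 + x^2)


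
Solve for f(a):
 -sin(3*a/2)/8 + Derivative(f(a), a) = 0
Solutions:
 f(a) = C1 - cos(3*a/2)/12


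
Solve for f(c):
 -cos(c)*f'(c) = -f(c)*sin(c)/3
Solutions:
 f(c) = C1/cos(c)^(1/3)


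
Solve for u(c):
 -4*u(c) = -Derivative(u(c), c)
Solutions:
 u(c) = C1*exp(4*c)


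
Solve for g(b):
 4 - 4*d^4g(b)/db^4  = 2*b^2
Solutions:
 g(b) = C1 + C2*b + C3*b^2 + C4*b^3 - b^6/720 + b^4/24


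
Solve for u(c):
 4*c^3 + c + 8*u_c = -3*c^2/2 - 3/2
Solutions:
 u(c) = C1 - c^4/8 - c^3/16 - c^2/16 - 3*c/16


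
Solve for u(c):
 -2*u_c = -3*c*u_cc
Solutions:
 u(c) = C1 + C2*c^(5/3)


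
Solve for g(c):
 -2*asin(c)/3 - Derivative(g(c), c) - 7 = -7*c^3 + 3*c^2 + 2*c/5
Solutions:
 g(c) = C1 + 7*c^4/4 - c^3 - c^2/5 - 2*c*asin(c)/3 - 7*c - 2*sqrt(1 - c^2)/3


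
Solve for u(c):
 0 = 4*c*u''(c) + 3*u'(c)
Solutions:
 u(c) = C1 + C2*c^(1/4)


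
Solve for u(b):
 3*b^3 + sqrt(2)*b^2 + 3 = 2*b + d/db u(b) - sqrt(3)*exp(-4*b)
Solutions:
 u(b) = C1 + 3*b^4/4 + sqrt(2)*b^3/3 - b^2 + 3*b - sqrt(3)*exp(-4*b)/4


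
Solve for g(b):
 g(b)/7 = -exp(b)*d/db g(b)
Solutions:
 g(b) = C1*exp(exp(-b)/7)


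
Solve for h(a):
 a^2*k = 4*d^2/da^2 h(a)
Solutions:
 h(a) = C1 + C2*a + a^4*k/48


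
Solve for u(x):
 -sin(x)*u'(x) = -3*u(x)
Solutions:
 u(x) = C1*(cos(x) - 1)^(3/2)/(cos(x) + 1)^(3/2)


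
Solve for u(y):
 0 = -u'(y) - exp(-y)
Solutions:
 u(y) = C1 + exp(-y)


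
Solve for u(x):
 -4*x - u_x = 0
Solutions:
 u(x) = C1 - 2*x^2


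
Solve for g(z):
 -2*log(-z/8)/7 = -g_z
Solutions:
 g(z) = C1 + 2*z*log(-z)/7 + 2*z*(-3*log(2) - 1)/7


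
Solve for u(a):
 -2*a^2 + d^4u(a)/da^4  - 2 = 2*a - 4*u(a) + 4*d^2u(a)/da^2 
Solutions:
 u(a) = a^2/2 + a/2 + (C1 + C2*a)*exp(-sqrt(2)*a) + (C3 + C4*a)*exp(sqrt(2)*a) + 3/2


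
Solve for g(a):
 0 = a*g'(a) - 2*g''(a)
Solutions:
 g(a) = C1 + C2*erfi(a/2)


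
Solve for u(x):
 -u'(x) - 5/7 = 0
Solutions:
 u(x) = C1 - 5*x/7


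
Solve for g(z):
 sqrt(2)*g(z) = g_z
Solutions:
 g(z) = C1*exp(sqrt(2)*z)


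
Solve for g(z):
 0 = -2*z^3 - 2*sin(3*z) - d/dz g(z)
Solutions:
 g(z) = C1 - z^4/2 + 2*cos(3*z)/3


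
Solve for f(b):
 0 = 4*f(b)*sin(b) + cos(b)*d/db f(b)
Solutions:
 f(b) = C1*cos(b)^4


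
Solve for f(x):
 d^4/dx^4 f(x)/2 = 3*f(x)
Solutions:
 f(x) = C1*exp(-6^(1/4)*x) + C2*exp(6^(1/4)*x) + C3*sin(6^(1/4)*x) + C4*cos(6^(1/4)*x)


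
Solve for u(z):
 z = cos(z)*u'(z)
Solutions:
 u(z) = C1 + Integral(z/cos(z), z)


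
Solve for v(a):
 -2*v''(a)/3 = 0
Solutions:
 v(a) = C1 + C2*a


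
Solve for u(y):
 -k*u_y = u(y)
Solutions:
 u(y) = C1*exp(-y/k)


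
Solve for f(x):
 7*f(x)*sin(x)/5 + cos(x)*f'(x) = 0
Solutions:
 f(x) = C1*cos(x)^(7/5)


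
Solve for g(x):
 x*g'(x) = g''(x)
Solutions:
 g(x) = C1 + C2*erfi(sqrt(2)*x/2)


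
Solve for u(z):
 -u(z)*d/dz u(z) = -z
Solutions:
 u(z) = -sqrt(C1 + z^2)
 u(z) = sqrt(C1 + z^2)


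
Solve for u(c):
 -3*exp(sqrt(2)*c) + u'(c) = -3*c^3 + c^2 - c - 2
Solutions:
 u(c) = C1 - 3*c^4/4 + c^3/3 - c^2/2 - 2*c + 3*sqrt(2)*exp(sqrt(2)*c)/2


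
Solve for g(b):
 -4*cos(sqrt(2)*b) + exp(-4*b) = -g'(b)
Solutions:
 g(b) = C1 + 2*sqrt(2)*sin(sqrt(2)*b) + exp(-4*b)/4


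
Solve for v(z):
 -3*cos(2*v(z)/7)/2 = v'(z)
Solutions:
 3*z/2 - 7*log(sin(2*v(z)/7) - 1)/4 + 7*log(sin(2*v(z)/7) + 1)/4 = C1


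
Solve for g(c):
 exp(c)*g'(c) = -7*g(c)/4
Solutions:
 g(c) = C1*exp(7*exp(-c)/4)


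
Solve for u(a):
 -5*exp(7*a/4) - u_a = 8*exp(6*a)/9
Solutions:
 u(a) = C1 - 20*exp(7*a/4)/7 - 4*exp(6*a)/27


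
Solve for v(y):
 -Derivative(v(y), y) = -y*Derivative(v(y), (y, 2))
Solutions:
 v(y) = C1 + C2*y^2


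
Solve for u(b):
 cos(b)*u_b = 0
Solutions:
 u(b) = C1


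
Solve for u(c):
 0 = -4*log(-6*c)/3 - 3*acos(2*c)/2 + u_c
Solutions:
 u(c) = C1 + 4*c*log(-c)/3 + 3*c*acos(2*c)/2 - 4*c/3 + 4*c*log(6)/3 - 3*sqrt(1 - 4*c^2)/4


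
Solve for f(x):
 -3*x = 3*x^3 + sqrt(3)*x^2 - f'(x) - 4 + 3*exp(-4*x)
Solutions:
 f(x) = C1 + 3*x^4/4 + sqrt(3)*x^3/3 + 3*x^2/2 - 4*x - 3*exp(-4*x)/4


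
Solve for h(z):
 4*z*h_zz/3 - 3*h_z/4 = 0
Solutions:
 h(z) = C1 + C2*z^(25/16)


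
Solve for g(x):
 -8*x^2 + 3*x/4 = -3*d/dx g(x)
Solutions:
 g(x) = C1 + 8*x^3/9 - x^2/8


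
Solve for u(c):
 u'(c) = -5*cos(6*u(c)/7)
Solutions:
 5*c - 7*log(sin(6*u(c)/7) - 1)/12 + 7*log(sin(6*u(c)/7) + 1)/12 = C1


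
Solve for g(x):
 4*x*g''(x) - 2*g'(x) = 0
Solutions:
 g(x) = C1 + C2*x^(3/2)


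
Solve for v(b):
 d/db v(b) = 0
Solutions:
 v(b) = C1


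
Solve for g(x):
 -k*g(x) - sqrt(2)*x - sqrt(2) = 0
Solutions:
 g(x) = sqrt(2)*(-x - 1)/k


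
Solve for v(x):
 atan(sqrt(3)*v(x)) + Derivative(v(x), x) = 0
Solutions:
 Integral(1/atan(sqrt(3)*_y), (_y, v(x))) = C1 - x


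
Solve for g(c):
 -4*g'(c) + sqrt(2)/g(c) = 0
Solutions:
 g(c) = -sqrt(C1 + 2*sqrt(2)*c)/2
 g(c) = sqrt(C1 + 2*sqrt(2)*c)/2


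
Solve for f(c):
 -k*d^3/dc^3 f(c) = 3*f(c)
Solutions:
 f(c) = C1*exp(3^(1/3)*c*(-1/k)^(1/3)) + C2*exp(c*(-1/k)^(1/3)*(-3^(1/3) + 3^(5/6)*I)/2) + C3*exp(-c*(-1/k)^(1/3)*(3^(1/3) + 3^(5/6)*I)/2)


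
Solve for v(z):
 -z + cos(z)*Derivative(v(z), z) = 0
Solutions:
 v(z) = C1 + Integral(z/cos(z), z)


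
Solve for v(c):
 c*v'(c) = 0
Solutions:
 v(c) = C1


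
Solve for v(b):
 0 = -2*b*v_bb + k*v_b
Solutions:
 v(b) = C1 + b^(re(k)/2 + 1)*(C2*sin(log(b)*Abs(im(k))/2) + C3*cos(log(b)*im(k)/2))


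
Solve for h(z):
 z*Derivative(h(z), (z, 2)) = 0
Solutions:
 h(z) = C1 + C2*z


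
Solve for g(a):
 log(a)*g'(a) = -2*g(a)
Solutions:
 g(a) = C1*exp(-2*li(a))


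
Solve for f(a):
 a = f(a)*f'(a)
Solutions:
 f(a) = -sqrt(C1 + a^2)
 f(a) = sqrt(C1 + a^2)


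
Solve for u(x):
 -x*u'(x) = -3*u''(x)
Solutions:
 u(x) = C1 + C2*erfi(sqrt(6)*x/6)


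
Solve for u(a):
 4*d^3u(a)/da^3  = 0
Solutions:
 u(a) = C1 + C2*a + C3*a^2


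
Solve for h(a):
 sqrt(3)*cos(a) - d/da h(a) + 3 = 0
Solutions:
 h(a) = C1 + 3*a + sqrt(3)*sin(a)


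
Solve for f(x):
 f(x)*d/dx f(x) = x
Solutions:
 f(x) = -sqrt(C1 + x^2)
 f(x) = sqrt(C1 + x^2)


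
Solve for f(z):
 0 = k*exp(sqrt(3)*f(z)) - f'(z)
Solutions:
 f(z) = sqrt(3)*(2*log(-1/(C1 + k*z)) - log(3))/6


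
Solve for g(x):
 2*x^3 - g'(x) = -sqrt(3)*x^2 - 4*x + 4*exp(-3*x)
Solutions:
 g(x) = C1 + x^4/2 + sqrt(3)*x^3/3 + 2*x^2 + 4*exp(-3*x)/3


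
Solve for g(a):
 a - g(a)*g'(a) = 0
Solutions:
 g(a) = -sqrt(C1 + a^2)
 g(a) = sqrt(C1 + a^2)


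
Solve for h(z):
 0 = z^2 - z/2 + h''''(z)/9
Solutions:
 h(z) = C1 + C2*z + C3*z^2 + C4*z^3 - z^6/40 + 3*z^5/80


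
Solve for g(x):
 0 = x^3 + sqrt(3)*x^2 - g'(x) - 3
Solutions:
 g(x) = C1 + x^4/4 + sqrt(3)*x^3/3 - 3*x


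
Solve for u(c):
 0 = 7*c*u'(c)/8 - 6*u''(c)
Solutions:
 u(c) = C1 + C2*erfi(sqrt(42)*c/24)


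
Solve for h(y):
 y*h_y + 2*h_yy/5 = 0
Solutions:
 h(y) = C1 + C2*erf(sqrt(5)*y/2)


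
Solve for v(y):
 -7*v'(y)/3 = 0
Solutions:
 v(y) = C1


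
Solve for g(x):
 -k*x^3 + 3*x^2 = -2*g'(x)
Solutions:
 g(x) = C1 + k*x^4/8 - x^3/2


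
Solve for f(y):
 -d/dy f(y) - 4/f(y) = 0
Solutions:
 f(y) = -sqrt(C1 - 8*y)
 f(y) = sqrt(C1 - 8*y)


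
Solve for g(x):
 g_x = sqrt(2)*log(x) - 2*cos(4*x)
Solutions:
 g(x) = C1 + sqrt(2)*x*(log(x) - 1) - sin(4*x)/2


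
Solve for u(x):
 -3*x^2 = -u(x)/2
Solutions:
 u(x) = 6*x^2


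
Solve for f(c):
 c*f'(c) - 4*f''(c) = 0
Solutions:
 f(c) = C1 + C2*erfi(sqrt(2)*c/4)


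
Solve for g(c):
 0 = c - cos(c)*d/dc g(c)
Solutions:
 g(c) = C1 + Integral(c/cos(c), c)


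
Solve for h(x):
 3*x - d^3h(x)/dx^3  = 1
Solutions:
 h(x) = C1 + C2*x + C3*x^2 + x^4/8 - x^3/6


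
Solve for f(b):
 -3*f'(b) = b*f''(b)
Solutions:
 f(b) = C1 + C2/b^2


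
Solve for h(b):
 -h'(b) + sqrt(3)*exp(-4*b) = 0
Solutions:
 h(b) = C1 - sqrt(3)*exp(-4*b)/4


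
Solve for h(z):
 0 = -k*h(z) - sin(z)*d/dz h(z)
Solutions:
 h(z) = C1*exp(k*(-log(cos(z) - 1) + log(cos(z) + 1))/2)


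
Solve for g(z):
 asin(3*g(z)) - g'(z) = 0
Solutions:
 Integral(1/asin(3*_y), (_y, g(z))) = C1 + z


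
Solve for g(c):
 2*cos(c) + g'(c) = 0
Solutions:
 g(c) = C1 - 2*sin(c)


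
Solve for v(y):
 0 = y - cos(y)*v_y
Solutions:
 v(y) = C1 + Integral(y/cos(y), y)


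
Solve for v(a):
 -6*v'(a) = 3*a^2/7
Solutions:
 v(a) = C1 - a^3/42


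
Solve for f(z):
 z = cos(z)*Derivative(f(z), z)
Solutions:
 f(z) = C1 + Integral(z/cos(z), z)


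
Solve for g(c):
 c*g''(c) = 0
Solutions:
 g(c) = C1 + C2*c


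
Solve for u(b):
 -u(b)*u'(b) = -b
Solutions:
 u(b) = -sqrt(C1 + b^2)
 u(b) = sqrt(C1 + b^2)


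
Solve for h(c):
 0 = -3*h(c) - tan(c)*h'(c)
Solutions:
 h(c) = C1/sin(c)^3


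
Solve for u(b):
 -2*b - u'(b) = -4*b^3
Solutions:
 u(b) = C1 + b^4 - b^2


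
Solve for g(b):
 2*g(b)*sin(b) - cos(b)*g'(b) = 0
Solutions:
 g(b) = C1/cos(b)^2


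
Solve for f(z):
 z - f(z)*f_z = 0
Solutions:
 f(z) = -sqrt(C1 + z^2)
 f(z) = sqrt(C1 + z^2)


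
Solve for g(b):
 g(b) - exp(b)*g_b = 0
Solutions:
 g(b) = C1*exp(-exp(-b))


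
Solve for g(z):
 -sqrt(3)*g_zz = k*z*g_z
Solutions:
 g(z) = Piecewise((-sqrt(2)*3^(1/4)*sqrt(pi)*C1*erf(sqrt(2)*3^(3/4)*sqrt(k)*z/6)/(2*sqrt(k)) - C2, (k > 0) | (k < 0)), (-C1*z - C2, True))


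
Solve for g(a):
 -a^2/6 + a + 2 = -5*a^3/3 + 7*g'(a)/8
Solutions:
 g(a) = C1 + 10*a^4/21 - 4*a^3/63 + 4*a^2/7 + 16*a/7


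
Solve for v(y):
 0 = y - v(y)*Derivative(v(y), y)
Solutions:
 v(y) = -sqrt(C1 + y^2)
 v(y) = sqrt(C1 + y^2)


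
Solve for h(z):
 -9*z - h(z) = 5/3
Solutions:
 h(z) = -9*z - 5/3


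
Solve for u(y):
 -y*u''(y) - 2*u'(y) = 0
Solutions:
 u(y) = C1 + C2/y


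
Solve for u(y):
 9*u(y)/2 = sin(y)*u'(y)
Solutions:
 u(y) = C1*(cos(y) - 1)^(1/4)*(cos(y)^2 - 2*cos(y) + 1)/((cos(y) + 1)^(1/4)*(cos(y)^2 + 2*cos(y) + 1))


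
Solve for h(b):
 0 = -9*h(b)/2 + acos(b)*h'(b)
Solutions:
 h(b) = C1*exp(9*Integral(1/acos(b), b)/2)


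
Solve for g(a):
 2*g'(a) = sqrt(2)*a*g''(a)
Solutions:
 g(a) = C1 + C2*a^(1 + sqrt(2))


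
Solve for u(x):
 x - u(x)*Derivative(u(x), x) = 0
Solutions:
 u(x) = -sqrt(C1 + x^2)
 u(x) = sqrt(C1 + x^2)


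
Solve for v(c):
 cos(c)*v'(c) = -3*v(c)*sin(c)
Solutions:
 v(c) = C1*cos(c)^3


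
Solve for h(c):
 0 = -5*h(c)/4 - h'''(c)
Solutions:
 h(c) = C3*exp(-10^(1/3)*c/2) + (C1*sin(10^(1/3)*sqrt(3)*c/4) + C2*cos(10^(1/3)*sqrt(3)*c/4))*exp(10^(1/3)*c/4)


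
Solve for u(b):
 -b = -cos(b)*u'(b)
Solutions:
 u(b) = C1 + Integral(b/cos(b), b)


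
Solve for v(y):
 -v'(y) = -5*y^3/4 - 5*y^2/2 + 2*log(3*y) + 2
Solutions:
 v(y) = C1 + 5*y^4/16 + 5*y^3/6 - 2*y*log(y) - 2*y*log(3)


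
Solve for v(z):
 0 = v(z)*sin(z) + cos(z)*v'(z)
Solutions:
 v(z) = C1*cos(z)


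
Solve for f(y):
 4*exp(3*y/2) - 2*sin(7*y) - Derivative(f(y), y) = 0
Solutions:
 f(y) = C1 + 8*exp(3*y/2)/3 + 2*cos(7*y)/7


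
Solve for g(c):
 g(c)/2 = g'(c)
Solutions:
 g(c) = C1*exp(c/2)


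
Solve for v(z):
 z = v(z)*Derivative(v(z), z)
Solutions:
 v(z) = -sqrt(C1 + z^2)
 v(z) = sqrt(C1 + z^2)


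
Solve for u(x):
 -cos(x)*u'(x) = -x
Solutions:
 u(x) = C1 + Integral(x/cos(x), x)


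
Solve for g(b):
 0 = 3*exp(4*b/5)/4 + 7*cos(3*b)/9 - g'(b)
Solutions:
 g(b) = C1 + 15*exp(4*b/5)/16 + 7*sin(3*b)/27


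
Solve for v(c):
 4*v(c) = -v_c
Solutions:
 v(c) = C1*exp(-4*c)


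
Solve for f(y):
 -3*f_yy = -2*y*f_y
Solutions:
 f(y) = C1 + C2*erfi(sqrt(3)*y/3)


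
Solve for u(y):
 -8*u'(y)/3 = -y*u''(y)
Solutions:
 u(y) = C1 + C2*y^(11/3)


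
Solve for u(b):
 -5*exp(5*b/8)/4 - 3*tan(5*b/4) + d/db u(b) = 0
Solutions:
 u(b) = C1 + 2*exp(5*b/8) - 12*log(cos(5*b/4))/5


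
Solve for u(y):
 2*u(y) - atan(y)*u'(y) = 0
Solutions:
 u(y) = C1*exp(2*Integral(1/atan(y), y))


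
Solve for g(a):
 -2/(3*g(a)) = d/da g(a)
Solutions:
 g(a) = -sqrt(C1 - 12*a)/3
 g(a) = sqrt(C1 - 12*a)/3


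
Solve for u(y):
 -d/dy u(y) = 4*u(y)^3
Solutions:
 u(y) = -sqrt(2)*sqrt(-1/(C1 - 4*y))/2
 u(y) = sqrt(2)*sqrt(-1/(C1 - 4*y))/2


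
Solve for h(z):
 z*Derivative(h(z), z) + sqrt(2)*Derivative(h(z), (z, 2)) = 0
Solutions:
 h(z) = C1 + C2*erf(2^(1/4)*z/2)


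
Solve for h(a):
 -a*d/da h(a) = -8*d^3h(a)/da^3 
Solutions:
 h(a) = C1 + Integral(C2*airyai(a/2) + C3*airybi(a/2), a)


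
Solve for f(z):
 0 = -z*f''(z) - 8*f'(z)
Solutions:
 f(z) = C1 + C2/z^7


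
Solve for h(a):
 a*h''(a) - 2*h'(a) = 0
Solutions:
 h(a) = C1 + C2*a^3


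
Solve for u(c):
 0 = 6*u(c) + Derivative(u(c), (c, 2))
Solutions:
 u(c) = C1*sin(sqrt(6)*c) + C2*cos(sqrt(6)*c)


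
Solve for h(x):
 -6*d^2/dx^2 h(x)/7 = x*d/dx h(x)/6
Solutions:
 h(x) = C1 + C2*erf(sqrt(14)*x/12)


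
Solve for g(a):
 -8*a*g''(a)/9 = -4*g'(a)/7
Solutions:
 g(a) = C1 + C2*a^(23/14)


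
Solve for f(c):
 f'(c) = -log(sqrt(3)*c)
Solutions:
 f(c) = C1 - c*log(c) - c*log(3)/2 + c


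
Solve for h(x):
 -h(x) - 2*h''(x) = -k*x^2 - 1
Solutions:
 h(x) = C1*sin(sqrt(2)*x/2) + C2*cos(sqrt(2)*x/2) + k*x^2 - 4*k + 1


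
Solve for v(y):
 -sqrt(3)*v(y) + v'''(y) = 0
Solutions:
 v(y) = C3*exp(3^(1/6)*y) + (C1*sin(3^(2/3)*y/2) + C2*cos(3^(2/3)*y/2))*exp(-3^(1/6)*y/2)


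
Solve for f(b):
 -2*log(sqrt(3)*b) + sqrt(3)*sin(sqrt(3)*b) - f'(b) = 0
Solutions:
 f(b) = C1 - 2*b*log(b) - b*log(3) + 2*b - cos(sqrt(3)*b)


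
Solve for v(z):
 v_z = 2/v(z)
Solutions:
 v(z) = -sqrt(C1 + 4*z)
 v(z) = sqrt(C1 + 4*z)


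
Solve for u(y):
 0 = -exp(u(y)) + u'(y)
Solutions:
 u(y) = log(-1/(C1 + y))


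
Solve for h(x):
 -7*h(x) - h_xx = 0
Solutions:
 h(x) = C1*sin(sqrt(7)*x) + C2*cos(sqrt(7)*x)


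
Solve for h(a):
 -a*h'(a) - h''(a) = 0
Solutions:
 h(a) = C1 + C2*erf(sqrt(2)*a/2)


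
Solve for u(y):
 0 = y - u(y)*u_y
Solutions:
 u(y) = -sqrt(C1 + y^2)
 u(y) = sqrt(C1 + y^2)


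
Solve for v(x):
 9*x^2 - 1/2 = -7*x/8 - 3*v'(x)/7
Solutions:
 v(x) = C1 - 7*x^3 - 49*x^2/48 + 7*x/6


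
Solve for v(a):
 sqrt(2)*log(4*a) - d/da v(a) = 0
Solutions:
 v(a) = C1 + sqrt(2)*a*log(a) - sqrt(2)*a + 2*sqrt(2)*a*log(2)


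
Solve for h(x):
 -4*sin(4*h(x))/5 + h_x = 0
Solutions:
 -4*x/5 + log(cos(4*h(x)) - 1)/8 - log(cos(4*h(x)) + 1)/8 = C1


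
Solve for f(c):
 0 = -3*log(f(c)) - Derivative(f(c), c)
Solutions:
 li(f(c)) = C1 - 3*c


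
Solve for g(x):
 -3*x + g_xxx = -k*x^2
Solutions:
 g(x) = C1 + C2*x + C3*x^2 - k*x^5/60 + x^4/8


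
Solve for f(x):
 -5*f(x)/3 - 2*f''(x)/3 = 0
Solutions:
 f(x) = C1*sin(sqrt(10)*x/2) + C2*cos(sqrt(10)*x/2)


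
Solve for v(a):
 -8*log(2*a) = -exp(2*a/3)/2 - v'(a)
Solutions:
 v(a) = C1 + 8*a*log(a) + 8*a*(-1 + log(2)) - 3*exp(2*a/3)/4


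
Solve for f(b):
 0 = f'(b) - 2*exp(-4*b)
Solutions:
 f(b) = C1 - exp(-4*b)/2


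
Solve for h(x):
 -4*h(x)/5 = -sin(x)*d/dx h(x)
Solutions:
 h(x) = C1*(cos(x) - 1)^(2/5)/(cos(x) + 1)^(2/5)


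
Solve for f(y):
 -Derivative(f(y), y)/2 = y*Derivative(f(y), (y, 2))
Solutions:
 f(y) = C1 + C2*sqrt(y)


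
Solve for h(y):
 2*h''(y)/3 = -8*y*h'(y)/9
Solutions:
 h(y) = C1 + C2*erf(sqrt(6)*y/3)


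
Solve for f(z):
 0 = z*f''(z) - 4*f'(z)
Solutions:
 f(z) = C1 + C2*z^5


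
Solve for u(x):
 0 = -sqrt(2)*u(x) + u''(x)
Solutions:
 u(x) = C1*exp(-2^(1/4)*x) + C2*exp(2^(1/4)*x)


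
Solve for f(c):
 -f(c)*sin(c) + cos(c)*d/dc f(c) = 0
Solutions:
 f(c) = C1/cos(c)


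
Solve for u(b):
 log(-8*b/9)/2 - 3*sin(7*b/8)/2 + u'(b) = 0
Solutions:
 u(b) = C1 - b*log(-b)/2 - 3*b*log(2)/2 + b/2 + b*log(3) - 12*cos(7*b/8)/7


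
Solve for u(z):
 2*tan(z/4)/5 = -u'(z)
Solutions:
 u(z) = C1 + 8*log(cos(z/4))/5


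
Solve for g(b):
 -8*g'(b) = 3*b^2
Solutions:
 g(b) = C1 - b^3/8


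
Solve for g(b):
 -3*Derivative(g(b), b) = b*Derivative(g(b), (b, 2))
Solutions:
 g(b) = C1 + C2/b^2


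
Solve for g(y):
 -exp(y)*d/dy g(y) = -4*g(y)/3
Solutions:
 g(y) = C1*exp(-4*exp(-y)/3)


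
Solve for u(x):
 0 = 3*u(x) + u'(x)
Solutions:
 u(x) = C1*exp(-3*x)


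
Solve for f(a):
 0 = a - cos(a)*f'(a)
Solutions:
 f(a) = C1 + Integral(a/cos(a), a)


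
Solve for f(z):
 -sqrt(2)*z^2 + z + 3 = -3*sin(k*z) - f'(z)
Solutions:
 f(z) = C1 + sqrt(2)*z^3/3 - z^2/2 - 3*z + 3*cos(k*z)/k


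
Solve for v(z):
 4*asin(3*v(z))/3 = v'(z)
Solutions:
 Integral(1/asin(3*_y), (_y, v(z))) = C1 + 4*z/3


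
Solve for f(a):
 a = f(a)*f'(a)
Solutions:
 f(a) = -sqrt(C1 + a^2)
 f(a) = sqrt(C1 + a^2)


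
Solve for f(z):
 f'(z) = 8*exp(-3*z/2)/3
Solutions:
 f(z) = C1 - 16*exp(-3*z/2)/9


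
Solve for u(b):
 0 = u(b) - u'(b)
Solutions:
 u(b) = C1*exp(b)


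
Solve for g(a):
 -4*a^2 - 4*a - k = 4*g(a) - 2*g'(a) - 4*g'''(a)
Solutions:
 g(a) = C1*exp(6^(1/3)*a*(-(18 + sqrt(330))^(1/3) + 6^(1/3)/(18 + sqrt(330))^(1/3))/12)*sin(2^(1/3)*3^(1/6)*a*(3*2^(1/3)/(18 + sqrt(330))^(1/3) + 3^(2/3)*(18 + sqrt(330))^(1/3))/12) + C2*exp(6^(1/3)*a*(-(18 + sqrt(330))^(1/3) + 6^(1/3)/(18 + sqrt(330))^(1/3))/12)*cos(2^(1/3)*3^(1/6)*a*(3*2^(1/3)/(18 + sqrt(330))^(1/3) + 3^(2/3)*(18 + sqrt(330))^(1/3))/12) + C3*exp(-6^(1/3)*a*(-(18 + sqrt(330))^(1/3) + 6^(1/3)/(18 + sqrt(330))^(1/3))/6) - a^2 - 2*a - k/4 - 1


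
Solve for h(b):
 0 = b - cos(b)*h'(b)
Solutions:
 h(b) = C1 + Integral(b/cos(b), b)


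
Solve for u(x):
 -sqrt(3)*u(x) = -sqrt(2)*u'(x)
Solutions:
 u(x) = C1*exp(sqrt(6)*x/2)


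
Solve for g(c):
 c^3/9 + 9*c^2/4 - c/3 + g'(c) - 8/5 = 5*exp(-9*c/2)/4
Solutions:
 g(c) = C1 - c^4/36 - 3*c^3/4 + c^2/6 + 8*c/5 - 5*exp(-9*c/2)/18


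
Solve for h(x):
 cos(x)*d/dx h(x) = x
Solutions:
 h(x) = C1 + Integral(x/cos(x), x)


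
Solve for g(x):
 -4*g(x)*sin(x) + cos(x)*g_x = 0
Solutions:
 g(x) = C1/cos(x)^4


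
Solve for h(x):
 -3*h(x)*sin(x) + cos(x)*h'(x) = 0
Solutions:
 h(x) = C1/cos(x)^3


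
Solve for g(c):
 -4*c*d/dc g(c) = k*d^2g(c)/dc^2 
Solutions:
 g(c) = C1 + C2*sqrt(k)*erf(sqrt(2)*c*sqrt(1/k))


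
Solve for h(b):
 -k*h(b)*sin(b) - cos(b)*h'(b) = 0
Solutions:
 h(b) = C1*exp(k*log(cos(b)))


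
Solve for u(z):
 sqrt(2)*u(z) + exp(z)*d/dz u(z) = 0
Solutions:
 u(z) = C1*exp(sqrt(2)*exp(-z))


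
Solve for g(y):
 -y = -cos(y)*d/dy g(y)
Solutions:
 g(y) = C1 + Integral(y/cos(y), y)


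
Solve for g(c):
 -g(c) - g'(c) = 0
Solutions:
 g(c) = C1*exp(-c)


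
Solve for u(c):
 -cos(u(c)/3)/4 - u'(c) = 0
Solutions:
 c/4 - 3*log(sin(u(c)/3) - 1)/2 + 3*log(sin(u(c)/3) + 1)/2 = C1


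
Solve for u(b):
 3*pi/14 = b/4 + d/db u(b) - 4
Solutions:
 u(b) = C1 - b^2/8 + 3*pi*b/14 + 4*b


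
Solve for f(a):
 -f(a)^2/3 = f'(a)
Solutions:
 f(a) = 3/(C1 + a)


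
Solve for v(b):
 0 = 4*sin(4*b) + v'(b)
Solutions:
 v(b) = C1 + cos(4*b)


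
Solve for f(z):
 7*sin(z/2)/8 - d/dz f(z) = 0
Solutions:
 f(z) = C1 - 7*cos(z/2)/4


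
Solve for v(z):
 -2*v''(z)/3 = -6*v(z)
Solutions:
 v(z) = C1*exp(-3*z) + C2*exp(3*z)


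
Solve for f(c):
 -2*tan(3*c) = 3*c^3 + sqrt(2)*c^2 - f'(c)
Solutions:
 f(c) = C1 + 3*c^4/4 + sqrt(2)*c^3/3 - 2*log(cos(3*c))/3


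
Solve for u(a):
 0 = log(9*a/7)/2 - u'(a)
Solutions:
 u(a) = C1 + a*log(a)/2 - a*log(7)/2 - a/2 + a*log(3)


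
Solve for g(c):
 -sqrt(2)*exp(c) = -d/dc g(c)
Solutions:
 g(c) = C1 + sqrt(2)*exp(c)


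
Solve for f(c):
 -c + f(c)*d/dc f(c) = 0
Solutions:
 f(c) = -sqrt(C1 + c^2)
 f(c) = sqrt(C1 + c^2)


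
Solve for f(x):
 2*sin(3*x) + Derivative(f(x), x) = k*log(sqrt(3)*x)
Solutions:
 f(x) = C1 + k*x*(log(x) - 1) + k*x*log(3)/2 + 2*cos(3*x)/3


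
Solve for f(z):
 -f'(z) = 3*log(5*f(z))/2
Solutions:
 2*Integral(1/(log(_y) + log(5)), (_y, f(z)))/3 = C1 - z


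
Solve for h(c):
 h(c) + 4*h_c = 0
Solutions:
 h(c) = C1*exp(-c/4)


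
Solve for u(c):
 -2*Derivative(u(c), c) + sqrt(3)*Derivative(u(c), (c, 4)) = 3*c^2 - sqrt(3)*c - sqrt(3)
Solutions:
 u(c) = C1 + C4*exp(2^(1/3)*3^(5/6)*c/3) - c^3/2 + sqrt(3)*c^2/4 + sqrt(3)*c/2 + (C2*sin(6^(1/3)*c/2) + C3*cos(6^(1/3)*c/2))*exp(-2^(1/3)*3^(5/6)*c/6)


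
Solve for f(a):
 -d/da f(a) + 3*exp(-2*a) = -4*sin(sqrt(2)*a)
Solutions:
 f(a) = C1 - 2*sqrt(2)*cos(sqrt(2)*a) - 3*exp(-2*a)/2


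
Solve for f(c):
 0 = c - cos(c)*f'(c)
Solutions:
 f(c) = C1 + Integral(c/cos(c), c)


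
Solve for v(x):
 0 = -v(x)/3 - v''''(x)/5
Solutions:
 v(x) = (C1*sin(sqrt(2)*3^(3/4)*5^(1/4)*x/6) + C2*cos(sqrt(2)*3^(3/4)*5^(1/4)*x/6))*exp(-sqrt(2)*3^(3/4)*5^(1/4)*x/6) + (C3*sin(sqrt(2)*3^(3/4)*5^(1/4)*x/6) + C4*cos(sqrt(2)*3^(3/4)*5^(1/4)*x/6))*exp(sqrt(2)*3^(3/4)*5^(1/4)*x/6)


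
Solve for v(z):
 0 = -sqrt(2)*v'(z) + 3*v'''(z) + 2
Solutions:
 v(z) = C1 + C2*exp(-2^(1/4)*sqrt(3)*z/3) + C3*exp(2^(1/4)*sqrt(3)*z/3) + sqrt(2)*z


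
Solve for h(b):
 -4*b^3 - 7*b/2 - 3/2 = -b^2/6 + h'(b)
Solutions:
 h(b) = C1 - b^4 + b^3/18 - 7*b^2/4 - 3*b/2


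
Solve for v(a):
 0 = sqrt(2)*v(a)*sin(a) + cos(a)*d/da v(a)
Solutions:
 v(a) = C1*cos(a)^(sqrt(2))


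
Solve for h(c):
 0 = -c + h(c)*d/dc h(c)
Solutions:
 h(c) = -sqrt(C1 + c^2)
 h(c) = sqrt(C1 + c^2)


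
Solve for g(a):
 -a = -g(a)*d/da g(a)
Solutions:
 g(a) = -sqrt(C1 + a^2)
 g(a) = sqrt(C1 + a^2)


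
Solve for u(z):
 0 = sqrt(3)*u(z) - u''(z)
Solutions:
 u(z) = C1*exp(-3^(1/4)*z) + C2*exp(3^(1/4)*z)


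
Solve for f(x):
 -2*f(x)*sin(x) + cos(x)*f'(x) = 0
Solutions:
 f(x) = C1/cos(x)^2


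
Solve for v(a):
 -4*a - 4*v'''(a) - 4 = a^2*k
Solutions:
 v(a) = C1 + C2*a + C3*a^2 - a^5*k/240 - a^4/24 - a^3/6


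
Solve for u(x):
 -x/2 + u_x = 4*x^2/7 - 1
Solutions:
 u(x) = C1 + 4*x^3/21 + x^2/4 - x


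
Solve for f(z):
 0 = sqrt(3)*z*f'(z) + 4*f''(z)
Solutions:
 f(z) = C1 + C2*erf(sqrt(2)*3^(1/4)*z/4)


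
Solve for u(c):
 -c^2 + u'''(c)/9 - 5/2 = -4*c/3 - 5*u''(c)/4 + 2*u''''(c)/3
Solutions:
 u(c) = C1 + C2*c + C3*exp(c*(1 - sqrt(271))/12) + C4*exp(c*(1 + sqrt(271))/12) + c^4/15 - 136*c^3/675 + 14989*c^2/10125


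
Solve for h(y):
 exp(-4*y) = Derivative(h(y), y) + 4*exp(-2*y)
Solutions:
 h(y) = C1 + 2*exp(-2*y) - exp(-4*y)/4


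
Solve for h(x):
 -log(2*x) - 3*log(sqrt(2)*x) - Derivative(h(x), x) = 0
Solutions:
 h(x) = C1 - 4*x*log(x) - 5*x*log(2)/2 + 4*x


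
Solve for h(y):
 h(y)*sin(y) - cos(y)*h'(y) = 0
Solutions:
 h(y) = C1/cos(y)


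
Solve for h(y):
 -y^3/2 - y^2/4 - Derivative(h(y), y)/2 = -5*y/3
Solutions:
 h(y) = C1 - y^4/4 - y^3/6 + 5*y^2/3


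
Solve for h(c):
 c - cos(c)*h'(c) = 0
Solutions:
 h(c) = C1 + Integral(c/cos(c), c)


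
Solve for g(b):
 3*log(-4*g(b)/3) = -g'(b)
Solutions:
 Integral(1/(log(-_y) - log(3) + 2*log(2)), (_y, g(b)))/3 = C1 - b


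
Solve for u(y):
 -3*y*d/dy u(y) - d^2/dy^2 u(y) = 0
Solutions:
 u(y) = C1 + C2*erf(sqrt(6)*y/2)


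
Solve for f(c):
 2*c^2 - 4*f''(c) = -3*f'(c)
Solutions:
 f(c) = C1 + C2*exp(3*c/4) - 2*c^3/9 - 8*c^2/9 - 64*c/27


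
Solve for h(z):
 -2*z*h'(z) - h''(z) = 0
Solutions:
 h(z) = C1 + C2*erf(z)


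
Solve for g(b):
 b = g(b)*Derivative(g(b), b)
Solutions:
 g(b) = -sqrt(C1 + b^2)
 g(b) = sqrt(C1 + b^2)


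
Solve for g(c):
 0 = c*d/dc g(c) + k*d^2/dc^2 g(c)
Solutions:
 g(c) = C1 + C2*sqrt(k)*erf(sqrt(2)*c*sqrt(1/k)/2)


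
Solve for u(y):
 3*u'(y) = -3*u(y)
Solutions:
 u(y) = C1*exp(-y)


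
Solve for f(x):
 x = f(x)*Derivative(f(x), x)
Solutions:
 f(x) = -sqrt(C1 + x^2)
 f(x) = sqrt(C1 + x^2)


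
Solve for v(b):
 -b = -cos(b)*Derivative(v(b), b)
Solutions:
 v(b) = C1 + Integral(b/cos(b), b)


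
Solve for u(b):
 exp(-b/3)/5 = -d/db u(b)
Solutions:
 u(b) = C1 + 3*exp(-b/3)/5


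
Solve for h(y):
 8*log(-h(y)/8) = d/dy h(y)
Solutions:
 -Integral(1/(log(-_y) - 3*log(2)), (_y, h(y)))/8 = C1 - y


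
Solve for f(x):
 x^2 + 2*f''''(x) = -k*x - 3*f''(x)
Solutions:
 f(x) = C1 + C2*x + C3*sin(sqrt(6)*x/2) + C4*cos(sqrt(6)*x/2) - k*x^3/18 - x^4/36 + 2*x^2/9


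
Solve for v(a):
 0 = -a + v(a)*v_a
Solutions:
 v(a) = -sqrt(C1 + a^2)
 v(a) = sqrt(C1 + a^2)


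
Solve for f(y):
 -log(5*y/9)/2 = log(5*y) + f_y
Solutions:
 f(y) = C1 - 3*y*log(y)/2 - 3*y*log(5)/2 + y*log(3) + 3*y/2


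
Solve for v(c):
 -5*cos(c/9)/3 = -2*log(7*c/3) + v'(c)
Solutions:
 v(c) = C1 + 2*c*log(c) - 2*c*log(3) - 2*c + 2*c*log(7) - 15*sin(c/9)


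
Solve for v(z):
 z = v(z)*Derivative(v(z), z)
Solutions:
 v(z) = -sqrt(C1 + z^2)
 v(z) = sqrt(C1 + z^2)


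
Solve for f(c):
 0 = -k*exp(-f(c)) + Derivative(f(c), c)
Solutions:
 f(c) = log(C1 + c*k)


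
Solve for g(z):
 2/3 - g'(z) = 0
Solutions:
 g(z) = C1 + 2*z/3


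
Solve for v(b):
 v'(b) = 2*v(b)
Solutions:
 v(b) = C1*exp(2*b)


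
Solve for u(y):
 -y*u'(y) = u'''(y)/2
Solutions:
 u(y) = C1 + Integral(C2*airyai(-2^(1/3)*y) + C3*airybi(-2^(1/3)*y), y)


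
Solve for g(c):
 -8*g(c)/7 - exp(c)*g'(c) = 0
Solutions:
 g(c) = C1*exp(8*exp(-c)/7)


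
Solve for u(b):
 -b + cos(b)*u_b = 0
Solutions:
 u(b) = C1 + Integral(b/cos(b), b)


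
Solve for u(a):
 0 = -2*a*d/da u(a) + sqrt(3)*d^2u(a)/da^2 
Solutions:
 u(a) = C1 + C2*erfi(3^(3/4)*a/3)


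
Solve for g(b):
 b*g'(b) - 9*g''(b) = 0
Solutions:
 g(b) = C1 + C2*erfi(sqrt(2)*b/6)


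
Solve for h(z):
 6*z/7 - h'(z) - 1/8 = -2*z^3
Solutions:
 h(z) = C1 + z^4/2 + 3*z^2/7 - z/8


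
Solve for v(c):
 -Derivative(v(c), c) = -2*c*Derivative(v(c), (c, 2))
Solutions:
 v(c) = C1 + C2*c^(3/2)


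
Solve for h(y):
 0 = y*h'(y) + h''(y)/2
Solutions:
 h(y) = C1 + C2*erf(y)


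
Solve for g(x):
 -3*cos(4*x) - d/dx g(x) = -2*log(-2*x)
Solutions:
 g(x) = C1 + 2*x*log(-x) - 2*x + 2*x*log(2) - 3*sin(4*x)/4


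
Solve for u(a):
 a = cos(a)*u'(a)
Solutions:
 u(a) = C1 + Integral(a/cos(a), a)


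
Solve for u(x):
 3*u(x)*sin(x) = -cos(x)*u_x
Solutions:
 u(x) = C1*cos(x)^3


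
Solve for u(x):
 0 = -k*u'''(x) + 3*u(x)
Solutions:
 u(x) = C1*exp(3^(1/3)*x*(1/k)^(1/3)) + C2*exp(x*(-3^(1/3) + 3^(5/6)*I)*(1/k)^(1/3)/2) + C3*exp(-x*(3^(1/3) + 3^(5/6)*I)*(1/k)^(1/3)/2)


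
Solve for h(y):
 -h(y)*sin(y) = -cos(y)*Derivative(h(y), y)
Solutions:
 h(y) = C1/cos(y)


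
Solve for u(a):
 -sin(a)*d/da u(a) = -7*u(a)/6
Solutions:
 u(a) = C1*(cos(a) - 1)^(7/12)/(cos(a) + 1)^(7/12)


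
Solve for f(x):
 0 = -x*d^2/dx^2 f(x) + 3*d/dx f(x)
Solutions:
 f(x) = C1 + C2*x^4


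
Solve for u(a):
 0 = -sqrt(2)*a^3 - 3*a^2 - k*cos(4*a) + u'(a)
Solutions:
 u(a) = C1 + sqrt(2)*a^4/4 + a^3 + k*sin(4*a)/4


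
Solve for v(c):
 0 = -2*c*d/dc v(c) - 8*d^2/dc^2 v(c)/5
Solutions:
 v(c) = C1 + C2*erf(sqrt(10)*c/4)


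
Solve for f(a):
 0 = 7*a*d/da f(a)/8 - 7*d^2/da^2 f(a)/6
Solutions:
 f(a) = C1 + C2*erfi(sqrt(6)*a/4)


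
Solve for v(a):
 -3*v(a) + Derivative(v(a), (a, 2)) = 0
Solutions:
 v(a) = C1*exp(-sqrt(3)*a) + C2*exp(sqrt(3)*a)


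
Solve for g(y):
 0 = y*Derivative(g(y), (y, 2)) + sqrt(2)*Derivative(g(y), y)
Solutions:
 g(y) = C1 + C2*y^(1 - sqrt(2))


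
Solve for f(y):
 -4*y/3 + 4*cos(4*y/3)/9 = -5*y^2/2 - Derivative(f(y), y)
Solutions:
 f(y) = C1 - 5*y^3/6 + 2*y^2/3 - sin(4*y/3)/3


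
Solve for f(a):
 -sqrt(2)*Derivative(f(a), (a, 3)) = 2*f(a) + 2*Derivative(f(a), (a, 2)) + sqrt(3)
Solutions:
 f(a) = C1*exp(a*(-4*sqrt(2) + 4*2^(1/3)/(3*sqrt(210) + 31*sqrt(2))^(1/3) + 2^(2/3)*(3*sqrt(210) + 31*sqrt(2))^(1/3))/12)*sin(2^(1/3)*sqrt(3)*a*(-2^(1/3)*(3*sqrt(210) + 31*sqrt(2))^(1/3) + 4/(3*sqrt(210) + 31*sqrt(2))^(1/3))/12) + C2*exp(a*(-4*sqrt(2) + 4*2^(1/3)/(3*sqrt(210) + 31*sqrt(2))^(1/3) + 2^(2/3)*(3*sqrt(210) + 31*sqrt(2))^(1/3))/12)*cos(2^(1/3)*sqrt(3)*a*(-2^(1/3)*(3*sqrt(210) + 31*sqrt(2))^(1/3) + 4/(3*sqrt(210) + 31*sqrt(2))^(1/3))/12) + C3*exp(-a*(4*2^(1/3)/(3*sqrt(210) + 31*sqrt(2))^(1/3) + 2*sqrt(2) + 2^(2/3)*(3*sqrt(210) + 31*sqrt(2))^(1/3))/6) - sqrt(3)/2


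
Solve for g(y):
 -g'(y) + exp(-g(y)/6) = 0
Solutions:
 g(y) = 6*log(C1 + y/6)


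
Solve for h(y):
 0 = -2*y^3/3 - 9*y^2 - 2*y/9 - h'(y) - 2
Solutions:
 h(y) = C1 - y^4/6 - 3*y^3 - y^2/9 - 2*y


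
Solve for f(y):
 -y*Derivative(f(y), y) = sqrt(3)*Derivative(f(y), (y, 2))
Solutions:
 f(y) = C1 + C2*erf(sqrt(2)*3^(3/4)*y/6)


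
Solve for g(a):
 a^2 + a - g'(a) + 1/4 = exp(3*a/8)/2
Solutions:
 g(a) = C1 + a^3/3 + a^2/2 + a/4 - 4*exp(3*a/8)/3


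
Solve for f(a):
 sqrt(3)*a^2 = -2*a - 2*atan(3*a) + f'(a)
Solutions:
 f(a) = C1 + sqrt(3)*a^3/3 + a^2 + 2*a*atan(3*a) - log(9*a^2 + 1)/3


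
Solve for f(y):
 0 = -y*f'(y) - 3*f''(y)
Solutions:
 f(y) = C1 + C2*erf(sqrt(6)*y/6)


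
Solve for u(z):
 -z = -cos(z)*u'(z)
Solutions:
 u(z) = C1 + Integral(z/cos(z), z)


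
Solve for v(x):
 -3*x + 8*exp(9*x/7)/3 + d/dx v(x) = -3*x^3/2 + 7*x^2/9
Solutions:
 v(x) = C1 - 3*x^4/8 + 7*x^3/27 + 3*x^2/2 - 56*exp(9*x/7)/27


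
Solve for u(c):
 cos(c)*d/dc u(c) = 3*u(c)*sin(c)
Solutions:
 u(c) = C1/cos(c)^3


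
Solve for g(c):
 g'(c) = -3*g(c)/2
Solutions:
 g(c) = C1*exp(-3*c/2)


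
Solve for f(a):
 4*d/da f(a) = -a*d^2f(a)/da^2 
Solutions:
 f(a) = C1 + C2/a^3


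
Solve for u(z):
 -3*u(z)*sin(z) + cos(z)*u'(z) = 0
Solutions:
 u(z) = C1/cos(z)^3


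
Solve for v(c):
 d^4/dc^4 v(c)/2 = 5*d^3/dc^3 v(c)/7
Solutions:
 v(c) = C1 + C2*c + C3*c^2 + C4*exp(10*c/7)


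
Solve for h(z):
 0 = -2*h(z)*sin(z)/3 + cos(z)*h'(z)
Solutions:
 h(z) = C1/cos(z)^(2/3)


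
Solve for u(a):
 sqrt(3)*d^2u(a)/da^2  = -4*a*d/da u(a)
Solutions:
 u(a) = C1 + C2*erf(sqrt(2)*3^(3/4)*a/3)


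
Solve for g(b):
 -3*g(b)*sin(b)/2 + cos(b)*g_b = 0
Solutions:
 g(b) = C1/cos(b)^(3/2)


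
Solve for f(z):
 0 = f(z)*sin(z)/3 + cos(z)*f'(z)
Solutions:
 f(z) = C1*cos(z)^(1/3)


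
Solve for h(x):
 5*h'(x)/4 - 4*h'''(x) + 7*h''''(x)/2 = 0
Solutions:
 h(x) = C1 + C2*exp(x*(128*2^(2/3)/(21*sqrt(37785) + 4567)^(1/3) + 2^(1/3)*(21*sqrt(37785) + 4567)^(1/3) + 32)/84)*sin(2^(1/3)*sqrt(3)*x*(-(21*sqrt(37785) + 4567)^(1/3) + 128*2^(1/3)/(21*sqrt(37785) + 4567)^(1/3))/84) + C3*exp(x*(128*2^(2/3)/(21*sqrt(37785) + 4567)^(1/3) + 2^(1/3)*(21*sqrt(37785) + 4567)^(1/3) + 32)/84)*cos(2^(1/3)*sqrt(3)*x*(-(21*sqrt(37785) + 4567)^(1/3) + 128*2^(1/3)/(21*sqrt(37785) + 4567)^(1/3))/84) + C4*exp(x*(-2^(1/3)*(21*sqrt(37785) + 4567)^(1/3) - 128*2^(2/3)/(21*sqrt(37785) + 4567)^(1/3) + 16)/42)


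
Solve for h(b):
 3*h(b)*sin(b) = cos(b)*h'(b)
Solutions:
 h(b) = C1/cos(b)^3


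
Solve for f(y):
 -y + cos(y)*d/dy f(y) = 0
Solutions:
 f(y) = C1 + Integral(y/cos(y), y)


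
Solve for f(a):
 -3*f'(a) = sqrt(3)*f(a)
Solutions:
 f(a) = C1*exp(-sqrt(3)*a/3)


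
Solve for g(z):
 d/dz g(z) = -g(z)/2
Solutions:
 g(z) = C1*exp(-z/2)


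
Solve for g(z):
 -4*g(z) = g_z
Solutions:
 g(z) = C1*exp(-4*z)


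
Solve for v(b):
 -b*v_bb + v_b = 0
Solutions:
 v(b) = C1 + C2*b^2


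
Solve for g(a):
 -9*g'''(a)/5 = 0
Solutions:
 g(a) = C1 + C2*a + C3*a^2


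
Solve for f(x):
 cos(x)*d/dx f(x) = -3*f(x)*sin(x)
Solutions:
 f(x) = C1*cos(x)^3


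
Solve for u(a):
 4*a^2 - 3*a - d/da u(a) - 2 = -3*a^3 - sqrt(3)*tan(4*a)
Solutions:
 u(a) = C1 + 3*a^4/4 + 4*a^3/3 - 3*a^2/2 - 2*a - sqrt(3)*log(cos(4*a))/4


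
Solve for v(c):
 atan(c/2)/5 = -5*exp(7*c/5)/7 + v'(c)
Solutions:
 v(c) = C1 + c*atan(c/2)/5 + 25*exp(7*c/5)/49 - log(c^2 + 4)/5


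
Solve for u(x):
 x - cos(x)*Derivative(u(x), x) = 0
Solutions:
 u(x) = C1 + Integral(x/cos(x), x)


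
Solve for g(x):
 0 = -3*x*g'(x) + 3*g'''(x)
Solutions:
 g(x) = C1 + Integral(C2*airyai(x) + C3*airybi(x), x)


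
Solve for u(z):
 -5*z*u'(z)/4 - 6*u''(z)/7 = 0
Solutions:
 u(z) = C1 + C2*erf(sqrt(105)*z/12)


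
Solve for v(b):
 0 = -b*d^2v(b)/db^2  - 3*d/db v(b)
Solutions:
 v(b) = C1 + C2/b^2


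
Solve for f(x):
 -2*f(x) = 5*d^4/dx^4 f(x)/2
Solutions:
 f(x) = (C1*sin(5^(3/4)*x/5) + C2*cos(5^(3/4)*x/5))*exp(-5^(3/4)*x/5) + (C3*sin(5^(3/4)*x/5) + C4*cos(5^(3/4)*x/5))*exp(5^(3/4)*x/5)


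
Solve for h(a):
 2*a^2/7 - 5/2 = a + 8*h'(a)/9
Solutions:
 h(a) = C1 + 3*a^3/28 - 9*a^2/16 - 45*a/16


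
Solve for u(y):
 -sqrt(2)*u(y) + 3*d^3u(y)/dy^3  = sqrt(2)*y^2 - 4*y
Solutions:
 u(y) = C3*exp(2^(1/6)*3^(2/3)*y/3) - y^2 + 2*sqrt(2)*y + (C1*sin(6^(1/6)*y/2) + C2*cos(6^(1/6)*y/2))*exp(-2^(1/6)*3^(2/3)*y/6)


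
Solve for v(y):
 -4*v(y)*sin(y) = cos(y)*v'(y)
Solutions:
 v(y) = C1*cos(y)^4


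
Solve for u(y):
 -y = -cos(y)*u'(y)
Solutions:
 u(y) = C1 + Integral(y/cos(y), y)


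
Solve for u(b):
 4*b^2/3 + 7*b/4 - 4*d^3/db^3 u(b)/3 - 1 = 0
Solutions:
 u(b) = C1 + C2*b + C3*b^2 + b^5/60 + 7*b^4/128 - b^3/8


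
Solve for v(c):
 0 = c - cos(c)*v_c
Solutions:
 v(c) = C1 + Integral(c/cos(c), c)


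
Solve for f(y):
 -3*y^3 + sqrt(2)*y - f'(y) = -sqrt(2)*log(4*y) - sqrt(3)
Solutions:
 f(y) = C1 - 3*y^4/4 + sqrt(2)*y^2/2 + sqrt(2)*y*log(y) - sqrt(2)*y + sqrt(3)*y + 2*sqrt(2)*y*log(2)


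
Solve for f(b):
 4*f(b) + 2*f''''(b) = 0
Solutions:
 f(b) = (C1*sin(2^(3/4)*b/2) + C2*cos(2^(3/4)*b/2))*exp(-2^(3/4)*b/2) + (C3*sin(2^(3/4)*b/2) + C4*cos(2^(3/4)*b/2))*exp(2^(3/4)*b/2)


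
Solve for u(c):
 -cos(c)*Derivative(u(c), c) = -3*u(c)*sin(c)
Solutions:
 u(c) = C1/cos(c)^3


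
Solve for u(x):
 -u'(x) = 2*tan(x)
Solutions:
 u(x) = C1 + 2*log(cos(x))


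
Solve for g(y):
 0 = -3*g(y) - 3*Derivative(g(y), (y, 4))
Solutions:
 g(y) = (C1*sin(sqrt(2)*y/2) + C2*cos(sqrt(2)*y/2))*exp(-sqrt(2)*y/2) + (C3*sin(sqrt(2)*y/2) + C4*cos(sqrt(2)*y/2))*exp(sqrt(2)*y/2)


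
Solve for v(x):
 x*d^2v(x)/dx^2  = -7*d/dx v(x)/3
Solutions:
 v(x) = C1 + C2/x^(4/3)


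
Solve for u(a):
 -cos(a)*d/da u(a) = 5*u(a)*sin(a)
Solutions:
 u(a) = C1*cos(a)^5


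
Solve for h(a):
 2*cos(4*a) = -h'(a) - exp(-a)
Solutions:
 h(a) = C1 - sin(4*a)/2 + exp(-a)


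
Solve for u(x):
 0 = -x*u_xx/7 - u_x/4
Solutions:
 u(x) = C1 + C2/x^(3/4)


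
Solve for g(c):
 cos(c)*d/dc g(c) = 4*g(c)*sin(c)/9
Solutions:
 g(c) = C1/cos(c)^(4/9)


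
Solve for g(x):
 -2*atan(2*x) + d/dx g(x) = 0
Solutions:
 g(x) = C1 + 2*x*atan(2*x) - log(4*x^2 + 1)/2


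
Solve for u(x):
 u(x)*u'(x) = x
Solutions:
 u(x) = -sqrt(C1 + x^2)
 u(x) = sqrt(C1 + x^2)


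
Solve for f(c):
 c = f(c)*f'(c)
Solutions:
 f(c) = -sqrt(C1 + c^2)
 f(c) = sqrt(C1 + c^2)


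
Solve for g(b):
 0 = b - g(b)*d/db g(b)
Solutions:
 g(b) = -sqrt(C1 + b^2)
 g(b) = sqrt(C1 + b^2)


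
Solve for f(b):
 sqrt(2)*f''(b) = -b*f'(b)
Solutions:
 f(b) = C1 + C2*erf(2^(1/4)*b/2)


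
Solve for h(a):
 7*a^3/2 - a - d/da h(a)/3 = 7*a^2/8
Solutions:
 h(a) = C1 + 21*a^4/8 - 7*a^3/8 - 3*a^2/2


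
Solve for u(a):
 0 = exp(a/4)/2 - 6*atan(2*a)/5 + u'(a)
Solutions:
 u(a) = C1 + 6*a*atan(2*a)/5 - 2*exp(a/4) - 3*log(4*a^2 + 1)/10


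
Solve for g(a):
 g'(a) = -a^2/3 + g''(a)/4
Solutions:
 g(a) = C1 + C2*exp(4*a) - a^3/9 - a^2/12 - a/24


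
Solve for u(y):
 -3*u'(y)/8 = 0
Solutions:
 u(y) = C1


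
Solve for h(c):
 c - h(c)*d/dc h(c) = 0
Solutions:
 h(c) = -sqrt(C1 + c^2)
 h(c) = sqrt(C1 + c^2)


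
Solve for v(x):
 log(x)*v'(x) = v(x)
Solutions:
 v(x) = C1*exp(li(x))


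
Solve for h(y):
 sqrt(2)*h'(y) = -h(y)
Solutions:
 h(y) = C1*exp(-sqrt(2)*y/2)


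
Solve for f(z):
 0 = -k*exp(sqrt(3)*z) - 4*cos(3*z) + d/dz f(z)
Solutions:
 f(z) = C1 + sqrt(3)*k*exp(sqrt(3)*z)/3 + 4*sin(3*z)/3


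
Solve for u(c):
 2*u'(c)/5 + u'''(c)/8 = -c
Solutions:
 u(c) = C1 + C2*sin(4*sqrt(5)*c/5) + C3*cos(4*sqrt(5)*c/5) - 5*c^2/4


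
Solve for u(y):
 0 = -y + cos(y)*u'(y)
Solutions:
 u(y) = C1 + Integral(y/cos(y), y)


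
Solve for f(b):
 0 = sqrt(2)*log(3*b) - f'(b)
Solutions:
 f(b) = C1 + sqrt(2)*b*log(b) - sqrt(2)*b + sqrt(2)*b*log(3)


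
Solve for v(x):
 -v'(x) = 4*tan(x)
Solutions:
 v(x) = C1 + 4*log(cos(x))


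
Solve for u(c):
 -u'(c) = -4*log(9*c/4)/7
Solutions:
 u(c) = C1 + 4*c*log(c)/7 - 8*c*log(2)/7 - 4*c/7 + 8*c*log(3)/7


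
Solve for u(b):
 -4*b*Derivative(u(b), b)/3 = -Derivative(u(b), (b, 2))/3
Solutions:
 u(b) = C1 + C2*erfi(sqrt(2)*b)


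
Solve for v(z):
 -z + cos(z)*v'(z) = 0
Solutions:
 v(z) = C1 + Integral(z/cos(z), z)


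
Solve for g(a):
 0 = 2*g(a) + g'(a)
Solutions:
 g(a) = C1*exp(-2*a)


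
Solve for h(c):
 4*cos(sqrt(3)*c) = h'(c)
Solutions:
 h(c) = C1 + 4*sqrt(3)*sin(sqrt(3)*c)/3


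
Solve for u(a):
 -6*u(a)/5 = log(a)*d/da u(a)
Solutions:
 u(a) = C1*exp(-6*li(a)/5)


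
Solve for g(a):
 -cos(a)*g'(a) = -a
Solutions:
 g(a) = C1 + Integral(a/cos(a), a)


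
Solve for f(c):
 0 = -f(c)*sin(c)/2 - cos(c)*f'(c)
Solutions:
 f(c) = C1*sqrt(cos(c))


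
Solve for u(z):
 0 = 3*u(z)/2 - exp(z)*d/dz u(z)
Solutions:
 u(z) = C1*exp(-3*exp(-z)/2)


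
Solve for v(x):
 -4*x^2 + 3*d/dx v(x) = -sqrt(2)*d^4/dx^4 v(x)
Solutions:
 v(x) = C1 + C4*exp(-2^(5/6)*3^(1/3)*x/2) + 4*x^3/9 + (C2*sin(6^(5/6)*x/4) + C3*cos(6^(5/6)*x/4))*exp(2^(5/6)*3^(1/3)*x/4)


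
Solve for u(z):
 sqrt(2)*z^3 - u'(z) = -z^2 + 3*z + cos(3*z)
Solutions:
 u(z) = C1 + sqrt(2)*z^4/4 + z^3/3 - 3*z^2/2 - sin(3*z)/3


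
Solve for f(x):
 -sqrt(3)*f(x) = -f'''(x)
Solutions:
 f(x) = C3*exp(3^(1/6)*x) + (C1*sin(3^(2/3)*x/2) + C2*cos(3^(2/3)*x/2))*exp(-3^(1/6)*x/2)


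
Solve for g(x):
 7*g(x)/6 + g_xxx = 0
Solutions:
 g(x) = C3*exp(-6^(2/3)*7^(1/3)*x/6) + (C1*sin(2^(2/3)*3^(1/6)*7^(1/3)*x/4) + C2*cos(2^(2/3)*3^(1/6)*7^(1/3)*x/4))*exp(6^(2/3)*7^(1/3)*x/12)


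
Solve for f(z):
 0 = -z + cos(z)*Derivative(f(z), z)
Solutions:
 f(z) = C1 + Integral(z/cos(z), z)
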